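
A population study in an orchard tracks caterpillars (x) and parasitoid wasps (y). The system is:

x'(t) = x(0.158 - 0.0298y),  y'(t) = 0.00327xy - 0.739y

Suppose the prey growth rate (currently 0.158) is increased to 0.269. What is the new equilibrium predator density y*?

At the interior fixed point, setting dx/dt = 0 with x > 0 fixes y* = (prey growth rate)/(xy coefficient) — independent of the other coefficients.
With the change, y* = 0.269/0.0298 = 9.03; it rises from 5.3.

y* ≈ 9.03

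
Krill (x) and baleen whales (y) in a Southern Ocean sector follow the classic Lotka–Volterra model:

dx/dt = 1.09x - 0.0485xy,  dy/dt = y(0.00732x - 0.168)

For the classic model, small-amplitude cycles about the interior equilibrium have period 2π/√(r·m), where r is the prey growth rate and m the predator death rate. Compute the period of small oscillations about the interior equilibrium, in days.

Here r = 1.09 and m = 0.168, so r·m = 0.183.
ω = √0.183 = 0.428 per day, hence T = 2π/ω ≈ 14.7 days.

T ≈ 14.7 days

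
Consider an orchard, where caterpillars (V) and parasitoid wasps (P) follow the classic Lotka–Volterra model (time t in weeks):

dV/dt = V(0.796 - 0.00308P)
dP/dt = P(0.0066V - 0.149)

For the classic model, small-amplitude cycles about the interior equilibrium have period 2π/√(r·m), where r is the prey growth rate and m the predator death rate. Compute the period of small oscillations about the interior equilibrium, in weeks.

Here r = 0.796 and m = 0.149, so r·m = 0.119.
ω = √0.119 = 0.344 per week, hence T = 2π/ω ≈ 18.2 weeks.

T ≈ 18.2 weeks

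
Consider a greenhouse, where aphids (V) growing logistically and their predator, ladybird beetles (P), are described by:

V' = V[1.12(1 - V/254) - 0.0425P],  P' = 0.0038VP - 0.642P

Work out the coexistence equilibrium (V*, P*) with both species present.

V* ≈ 169, P* ≈ 8.82

From dP/dt = 0 with P > 0: 0.0038V* = 0.642, so V* = 169.
Substitute into dV/dt = 0: 1.12(1 - 169/254) = 0.0425P*.
The bracket is 0.335, giving P* = 0.375/0.0425 = 8.82.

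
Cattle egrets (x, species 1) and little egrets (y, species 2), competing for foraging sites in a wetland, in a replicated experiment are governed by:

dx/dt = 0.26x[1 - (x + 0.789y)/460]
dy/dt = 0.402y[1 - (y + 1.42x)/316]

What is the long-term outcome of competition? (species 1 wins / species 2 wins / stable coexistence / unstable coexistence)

species 1 excludes species 2

Compare the nullcline intercepts: K1/α12 = 460/0.789 = 583 > K2 = 316; K2/α21 = 316/1.42 = 223 < K1 = 460.
Since the inequalities point opposite ways, species 1 can invade but species 2 cannot.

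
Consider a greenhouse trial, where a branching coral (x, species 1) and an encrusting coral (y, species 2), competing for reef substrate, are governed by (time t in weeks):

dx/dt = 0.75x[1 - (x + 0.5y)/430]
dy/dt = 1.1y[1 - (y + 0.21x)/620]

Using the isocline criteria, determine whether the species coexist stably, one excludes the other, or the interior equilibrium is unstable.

stable coexistence

Compare the nullcline intercepts: K1/α12 = 430/0.5 = 860 > K2 = 620; K2/α21 = 620/0.21 = 2950 > K1 = 430.
Since both inequalities hold, each species can invade when rare, so the interior equilibrium is stable.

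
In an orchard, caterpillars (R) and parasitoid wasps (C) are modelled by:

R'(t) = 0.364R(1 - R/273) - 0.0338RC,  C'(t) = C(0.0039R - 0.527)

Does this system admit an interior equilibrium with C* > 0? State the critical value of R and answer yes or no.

Threshold R = 135; K > 135, so yes, the predator persists.

The predator equation gives dC/dt > 0 only when R > 0.527/0.0039 = 135.
Without the predator, R → K = 273. Since 273 > 135, the predator can invade and persist.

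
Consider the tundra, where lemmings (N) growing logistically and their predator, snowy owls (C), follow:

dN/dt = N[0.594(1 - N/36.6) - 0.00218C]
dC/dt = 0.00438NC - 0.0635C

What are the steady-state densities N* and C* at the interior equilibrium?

N* ≈ 14.5, C* ≈ 165

From dC/dt = 0 with C > 0: 0.00438N* = 0.0635, so N* = 14.5.
Substitute into dN/dt = 0: 0.594(1 - 14.5/36.6) = 0.00218C*.
The bracket is 0.604, giving C* = 0.359/0.00218 = 165.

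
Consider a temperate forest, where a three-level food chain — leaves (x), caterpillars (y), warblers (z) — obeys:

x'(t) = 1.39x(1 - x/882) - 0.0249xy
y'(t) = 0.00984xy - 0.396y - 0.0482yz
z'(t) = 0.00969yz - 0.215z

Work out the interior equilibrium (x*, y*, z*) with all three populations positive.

x* ≈ 531, y* ≈ 22.2, z* ≈ 100

From dz/dt = 0: 0.00969y* = 0.215, so y* = 22.2.
From dx/dt = 0: 1.39(1 - x*/882) = 0.0249·22.2, giving x* = 882·(1 - 0.397) = 531.
From dy/dt = 0: 0.00984·531 - 0.396 = 0.0482z*, so z* = 4.83/0.0482 = 100.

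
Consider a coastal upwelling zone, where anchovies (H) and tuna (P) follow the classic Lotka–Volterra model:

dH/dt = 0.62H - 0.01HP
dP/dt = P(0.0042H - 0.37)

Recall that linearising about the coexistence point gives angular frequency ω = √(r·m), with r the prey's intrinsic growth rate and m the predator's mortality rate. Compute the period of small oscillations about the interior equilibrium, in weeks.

T ≈ 13.1 weeks

Here r = 0.62 and m = 0.37, so r·m = 0.229.
ω = √0.229 = 0.479 per week, hence T = 2π/ω ≈ 13.1 weeks.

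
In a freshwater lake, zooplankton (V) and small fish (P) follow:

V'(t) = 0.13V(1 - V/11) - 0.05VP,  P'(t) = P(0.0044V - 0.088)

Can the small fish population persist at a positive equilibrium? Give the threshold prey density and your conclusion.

Threshold V = 20; K < 20, so no, the predator goes extinct.

The predator equation gives dP/dt > 0 only when V > 0.088/0.0044 = 20.
Without the predator, V → K = 11. Since 11 < 20, the predator cannot invade.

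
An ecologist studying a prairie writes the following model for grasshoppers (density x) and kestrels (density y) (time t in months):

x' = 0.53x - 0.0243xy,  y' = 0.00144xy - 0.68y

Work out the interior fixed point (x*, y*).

x* ≈ 472, y* ≈ 21.8

Set dy/dt = 0 with y > 0: 0.00144x - 0.68 = 0, so x* = 0.68/0.00144 = 472.
Set dx/dt = 0 with x > 0: 0.53 - 0.0243y = 0, so y* = 0.53/0.0243 = 21.8.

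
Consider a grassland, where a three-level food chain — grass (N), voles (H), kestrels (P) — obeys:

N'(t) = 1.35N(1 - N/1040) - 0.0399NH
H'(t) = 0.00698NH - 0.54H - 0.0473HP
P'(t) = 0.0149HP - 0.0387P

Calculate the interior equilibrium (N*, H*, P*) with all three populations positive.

N* ≈ 960, H* ≈ 2.6, P* ≈ 130

From dP/dt = 0: 0.0149H* = 0.0387, so H* = 2.6.
From dN/dt = 0: 1.35(1 - N*/1040) = 0.0399·2.6, giving N* = 1040·(1 - 0.0768) = 960.
From dH/dt = 0: 0.00698·960 - 0.54 = 0.0473P*, so P* = 6.16/0.0473 = 130.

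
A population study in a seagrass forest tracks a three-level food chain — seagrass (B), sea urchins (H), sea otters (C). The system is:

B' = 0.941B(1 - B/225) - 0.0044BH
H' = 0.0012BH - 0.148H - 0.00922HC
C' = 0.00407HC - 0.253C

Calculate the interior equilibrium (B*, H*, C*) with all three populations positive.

B* ≈ 160, H* ≈ 62.2, C* ≈ 4.72

From dC/dt = 0: 0.00407H* = 0.253, so H* = 62.2.
From dB/dt = 0: 0.941(1 - B*/225) = 0.0044·62.2, giving B* = 225·(1 - 0.291) = 160.
From dH/dt = 0: 0.0012·160 - 0.148 = 0.00922C*, so C* = 0.0435/0.00922 = 4.72.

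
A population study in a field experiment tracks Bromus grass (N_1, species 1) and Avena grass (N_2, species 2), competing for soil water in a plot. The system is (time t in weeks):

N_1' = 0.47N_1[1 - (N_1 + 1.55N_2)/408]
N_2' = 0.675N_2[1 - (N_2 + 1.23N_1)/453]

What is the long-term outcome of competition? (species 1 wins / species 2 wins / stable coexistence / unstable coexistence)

unstable coexistence (outcome depends on initial conditions)

Compare the nullcline intercepts: K1/α12 = 408/1.55 = 263 < K2 = 453; K2/α21 = 453/1.23 = 368 < K1 = 408.
Since both are reversed, neither can invade when rare; the interior point is a saddle.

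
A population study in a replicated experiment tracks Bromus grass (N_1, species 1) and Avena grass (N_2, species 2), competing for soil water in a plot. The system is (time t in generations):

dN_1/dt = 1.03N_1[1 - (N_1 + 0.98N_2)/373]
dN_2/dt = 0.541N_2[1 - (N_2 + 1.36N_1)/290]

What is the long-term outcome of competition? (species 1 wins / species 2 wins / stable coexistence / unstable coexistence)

species 1 excludes species 2

Compare the nullcline intercepts: K1/α12 = 373/0.98 = 381 > K2 = 290; K2/α21 = 290/1.36 = 213 < K1 = 373.
Since the inequalities point opposite ways, species 1 can invade but species 2 cannot.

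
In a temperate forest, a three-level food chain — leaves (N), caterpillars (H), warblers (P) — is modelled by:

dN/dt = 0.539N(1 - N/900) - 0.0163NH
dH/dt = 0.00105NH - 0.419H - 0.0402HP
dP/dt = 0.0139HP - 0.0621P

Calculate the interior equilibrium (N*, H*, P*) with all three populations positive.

N* ≈ 778, H* ≈ 4.47, P* ≈ 9.91

From dP/dt = 0: 0.0139H* = 0.0621, so H* = 4.47.
From dN/dt = 0: 0.539(1 - N*/900) = 0.0163·4.47, giving N* = 900·(1 - 0.135) = 778.
From dH/dt = 0: 0.00105·778 - 0.419 = 0.0402P*, so P* = 0.398/0.0402 = 9.91.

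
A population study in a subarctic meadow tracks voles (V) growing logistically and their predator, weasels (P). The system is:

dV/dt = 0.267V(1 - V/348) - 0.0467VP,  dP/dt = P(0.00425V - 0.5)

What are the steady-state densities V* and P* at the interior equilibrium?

From dP/dt = 0 with P > 0: 0.00425V* = 0.5, so V* = 118.
Substitute into dV/dt = 0: 0.267(1 - 118/348) = 0.0467P*.
The bracket is 0.662, giving P* = 0.177/0.0467 = 3.78.

V* ≈ 118, P* ≈ 3.78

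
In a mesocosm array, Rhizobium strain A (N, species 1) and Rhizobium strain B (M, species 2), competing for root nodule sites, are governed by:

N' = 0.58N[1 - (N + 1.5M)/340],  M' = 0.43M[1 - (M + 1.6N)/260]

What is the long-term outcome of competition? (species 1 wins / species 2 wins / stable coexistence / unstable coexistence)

unstable coexistence (outcome depends on initial conditions)

Compare the nullcline intercepts: K1/α12 = 340/1.5 = 227 < K2 = 260; K2/α21 = 260/1.6 = 162 < K1 = 340.
Since both are reversed, neither can invade when rare; the interior point is a saddle.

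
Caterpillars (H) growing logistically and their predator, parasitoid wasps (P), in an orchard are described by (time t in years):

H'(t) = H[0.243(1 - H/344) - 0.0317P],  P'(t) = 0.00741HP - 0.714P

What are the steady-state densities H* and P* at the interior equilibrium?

From dP/dt = 0 with P > 0: 0.00741H* = 0.714, so H* = 96.4.
Substitute into dH/dt = 0: 0.243(1 - 96.4/344) = 0.0317P*.
The bracket is 0.72, giving P* = 0.175/0.0317 = 5.52.

H* ≈ 96.4, P* ≈ 5.52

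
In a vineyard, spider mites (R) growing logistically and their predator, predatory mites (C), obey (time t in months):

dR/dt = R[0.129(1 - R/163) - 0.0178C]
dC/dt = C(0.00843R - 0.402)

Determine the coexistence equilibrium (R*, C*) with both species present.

From dC/dt = 0 with C > 0: 0.00843R* = 0.402, so R* = 47.7.
Substitute into dR/dt = 0: 0.129(1 - 47.7/163) = 0.0178C*.
The bracket is 0.707, giving C* = 0.0913/0.0178 = 5.13.

R* ≈ 47.7, C* ≈ 5.13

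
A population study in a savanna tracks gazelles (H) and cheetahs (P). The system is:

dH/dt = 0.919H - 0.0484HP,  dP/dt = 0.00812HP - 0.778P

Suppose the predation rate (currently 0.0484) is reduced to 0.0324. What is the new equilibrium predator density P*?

P* ≈ 28.4

At the interior fixed point, setting dH/dt = 0 with H > 0 fixes P* = (prey growth rate)/(HP coefficient) — independent of the other coefficients.
With the change, P* = 0.919/0.0324 = 28.4; it rises from 19.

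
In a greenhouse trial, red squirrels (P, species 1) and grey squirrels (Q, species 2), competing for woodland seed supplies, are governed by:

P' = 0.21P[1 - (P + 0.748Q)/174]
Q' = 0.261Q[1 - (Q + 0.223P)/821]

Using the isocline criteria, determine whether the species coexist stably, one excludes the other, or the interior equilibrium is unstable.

Compare the nullcline intercepts: K1/α12 = 174/0.748 = 233 < K2 = 821; K2/α21 = 821/0.223 = 3680 > K1 = 174.
Since the inequalities point opposite ways, species 2 can invade but species 1 cannot.

species 2 excludes species 1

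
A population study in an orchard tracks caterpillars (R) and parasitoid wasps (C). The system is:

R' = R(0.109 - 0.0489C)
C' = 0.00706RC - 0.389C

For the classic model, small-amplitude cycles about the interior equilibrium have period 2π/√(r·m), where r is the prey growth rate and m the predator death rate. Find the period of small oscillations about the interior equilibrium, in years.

T ≈ 30.5 years

Here r = 0.109 and m = 0.389, so r·m = 0.0424.
ω = √0.0424 = 0.206 per year, hence T = 2π/ω ≈ 30.5 years.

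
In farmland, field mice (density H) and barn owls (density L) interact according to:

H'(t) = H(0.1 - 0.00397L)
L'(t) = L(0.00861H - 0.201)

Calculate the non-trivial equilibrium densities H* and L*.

Set dL/dt = 0 with L > 0: 0.00861H - 0.201 = 0, so H* = 0.201/0.00861 = 23.3.
Set dH/dt = 0 with H > 0: 0.1 - 0.00397L = 0, so L* = 0.1/0.00397 = 25.2.

H* ≈ 23.3, L* ≈ 25.2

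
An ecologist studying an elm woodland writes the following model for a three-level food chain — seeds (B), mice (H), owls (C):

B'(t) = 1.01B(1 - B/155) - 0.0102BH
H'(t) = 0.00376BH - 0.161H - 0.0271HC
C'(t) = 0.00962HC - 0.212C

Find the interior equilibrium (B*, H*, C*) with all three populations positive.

From dC/dt = 0: 0.00962H* = 0.212, so H* = 22.
From dB/dt = 0: 1.01(1 - B*/155) = 0.0102·22, giving B* = 155·(1 - 0.223) = 121.
From dH/dt = 0: 0.00376·121 - 0.161 = 0.0271C*, so C* = 0.292/0.0271 = 10.8.

B* ≈ 121, H* ≈ 22, C* ≈ 10.8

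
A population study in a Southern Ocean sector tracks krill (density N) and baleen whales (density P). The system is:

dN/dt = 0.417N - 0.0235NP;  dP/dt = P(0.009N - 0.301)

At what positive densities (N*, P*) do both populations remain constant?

Set dP/dt = 0 with P > 0: 0.009N - 0.301 = 0, so N* = 0.301/0.009 = 33.4.
Set dN/dt = 0 with N > 0: 0.417 - 0.0235P = 0, so P* = 0.417/0.0235 = 17.7.

N* ≈ 33.4, P* ≈ 17.7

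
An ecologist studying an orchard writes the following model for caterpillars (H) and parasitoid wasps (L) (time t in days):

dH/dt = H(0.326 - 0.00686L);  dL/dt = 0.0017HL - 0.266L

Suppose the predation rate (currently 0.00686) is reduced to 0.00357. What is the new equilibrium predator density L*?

L* ≈ 91.3

At the interior fixed point, setting dH/dt = 0 with H > 0 fixes L* = (prey growth rate)/(HL coefficient) — independent of the other coefficients.
With the change, L* = 0.326/0.00357 = 91.3; it rises from 47.5.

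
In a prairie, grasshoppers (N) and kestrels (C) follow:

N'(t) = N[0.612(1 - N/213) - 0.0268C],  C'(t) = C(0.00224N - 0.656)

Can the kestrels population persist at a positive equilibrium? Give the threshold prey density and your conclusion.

The predator equation gives dC/dt > 0 only when N > 0.656/0.00224 = 293.
Without the predator, N → K = 213. Since 213 < 293, the predator cannot invade.

Threshold N = 293; K < 293, so no, the predator goes extinct.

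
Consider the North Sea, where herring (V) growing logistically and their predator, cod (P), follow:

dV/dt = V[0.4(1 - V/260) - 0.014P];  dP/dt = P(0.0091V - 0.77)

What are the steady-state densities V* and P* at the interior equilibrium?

V* ≈ 84.6, P* ≈ 19.3

From dP/dt = 0 with P > 0: 0.0091V* = 0.77, so V* = 84.6.
Substitute into dV/dt = 0: 0.4(1 - 84.6/260) = 0.014P*.
The bracket is 0.675, giving P* = 0.27/0.014 = 19.3.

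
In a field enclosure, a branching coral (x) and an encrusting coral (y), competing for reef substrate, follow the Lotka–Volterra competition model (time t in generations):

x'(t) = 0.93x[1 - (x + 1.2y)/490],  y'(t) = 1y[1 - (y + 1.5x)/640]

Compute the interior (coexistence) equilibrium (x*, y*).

Setting both brackets to zero gives the nullclines x + 1.2y = 490 and 1.5x + y = 640.
Substituting y = 640 - 1.5x into the first: x(1 - 1.2·1.5) = 490 - 1.2·640.
So x* = -278/-0.8 = 348, and then y* = 640 - 1.5·348 = 119.

x* ≈ 348, y* ≈ 119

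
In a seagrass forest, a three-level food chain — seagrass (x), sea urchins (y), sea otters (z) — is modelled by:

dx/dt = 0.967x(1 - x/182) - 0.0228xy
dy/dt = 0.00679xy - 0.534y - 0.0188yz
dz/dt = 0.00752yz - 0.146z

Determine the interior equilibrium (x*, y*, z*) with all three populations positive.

x* ≈ 98.7, y* ≈ 19.4, z* ≈ 7.24

From dz/dt = 0: 0.00752y* = 0.146, so y* = 19.4.
From dx/dt = 0: 0.967(1 - x*/182) = 0.0228·19.4, giving x* = 182·(1 - 0.458) = 98.7.
From dy/dt = 0: 0.00679·98.7 - 0.534 = 0.0188z*, so z* = 0.136/0.0188 = 7.24.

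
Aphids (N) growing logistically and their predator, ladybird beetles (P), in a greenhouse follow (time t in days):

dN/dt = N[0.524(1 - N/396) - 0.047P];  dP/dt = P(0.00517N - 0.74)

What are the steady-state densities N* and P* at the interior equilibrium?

N* ≈ 143, P* ≈ 7.12

From dP/dt = 0 with P > 0: 0.00517N* = 0.74, so N* = 143.
Substitute into dN/dt = 0: 0.524(1 - 143/396) = 0.047P*.
The bracket is 0.639, giving P* = 0.335/0.047 = 7.12.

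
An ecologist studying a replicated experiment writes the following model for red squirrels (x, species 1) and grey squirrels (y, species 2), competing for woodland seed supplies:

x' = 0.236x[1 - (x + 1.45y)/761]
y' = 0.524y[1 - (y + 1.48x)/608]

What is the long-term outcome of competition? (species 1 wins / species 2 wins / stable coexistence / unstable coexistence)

Compare the nullcline intercepts: K1/α12 = 761/1.45 = 525 < K2 = 608; K2/α21 = 608/1.48 = 411 < K1 = 761.
Since both are reversed, neither can invade when rare; the interior point is a saddle.

unstable coexistence (outcome depends on initial conditions)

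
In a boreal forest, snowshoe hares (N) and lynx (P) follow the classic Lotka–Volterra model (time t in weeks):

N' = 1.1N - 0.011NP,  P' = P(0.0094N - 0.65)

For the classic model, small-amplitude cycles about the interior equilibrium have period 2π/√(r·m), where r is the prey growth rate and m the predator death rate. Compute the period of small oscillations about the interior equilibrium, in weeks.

Here r = 1.1 and m = 0.65, so r·m = 0.715.
ω = √0.715 = 0.846 per week, hence T = 2π/ω ≈ 7.43 weeks.

T ≈ 7.43 weeks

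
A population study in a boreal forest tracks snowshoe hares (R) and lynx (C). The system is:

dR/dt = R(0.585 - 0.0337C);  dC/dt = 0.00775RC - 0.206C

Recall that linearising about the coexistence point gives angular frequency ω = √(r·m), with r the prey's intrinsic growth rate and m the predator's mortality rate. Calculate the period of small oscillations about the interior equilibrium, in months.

T ≈ 18.1 months

Here r = 0.585 and m = 0.206, so r·m = 0.121.
ω = √0.121 = 0.347 per month, hence T = 2π/ω ≈ 18.1 months.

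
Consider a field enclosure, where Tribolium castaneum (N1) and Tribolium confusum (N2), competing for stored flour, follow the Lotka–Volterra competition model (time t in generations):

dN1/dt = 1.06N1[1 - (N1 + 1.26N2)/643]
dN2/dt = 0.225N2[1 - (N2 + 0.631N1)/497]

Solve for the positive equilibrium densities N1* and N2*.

N1* ≈ 81.9, N2* ≈ 445

Setting both brackets to zero gives the nullclines N1 + 1.26N2 = 643 and 0.631N1 + N2 = 497.
Substituting N2 = 497 - 0.631N1 into the first: N1(1 - 1.26·0.631) = 643 - 1.26·497.
So N1* = 16.8/0.205 = 81.9, and then N2* = 497 - 0.631·81.9 = 445.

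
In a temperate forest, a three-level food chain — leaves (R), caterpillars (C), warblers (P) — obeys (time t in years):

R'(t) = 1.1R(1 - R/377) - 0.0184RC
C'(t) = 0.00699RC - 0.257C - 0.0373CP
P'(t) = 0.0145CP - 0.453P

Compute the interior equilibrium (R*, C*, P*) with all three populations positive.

From dP/dt = 0: 0.0145C* = 0.453, so C* = 31.2.
From dR/dt = 0: 1.1(1 - R*/377) = 0.0184·31.2, giving R* = 377·(1 - 0.523) = 180.
From dC/dt = 0: 0.00699·180 - 0.257 = 0.0373P*, so P* = 1/0.0373 = 26.8.

R* ≈ 180, C* ≈ 31.2, P* ≈ 26.8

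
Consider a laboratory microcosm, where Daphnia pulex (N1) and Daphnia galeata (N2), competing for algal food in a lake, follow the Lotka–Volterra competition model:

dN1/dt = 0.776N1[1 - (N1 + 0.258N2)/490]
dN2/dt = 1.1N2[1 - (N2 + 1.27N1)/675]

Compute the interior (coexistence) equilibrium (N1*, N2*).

Setting both brackets to zero gives the nullclines N1 + 0.258N2 = 490 and 1.27N1 + N2 = 675.
Substituting N2 = 675 - 1.27N1 into the first: N1(1 - 0.258·1.27) = 490 - 0.258·675.
So N1* = 316/0.672 = 470, and then N2* = 675 - 1.27·470 = 78.4.

N1* ≈ 470, N2* ≈ 78.4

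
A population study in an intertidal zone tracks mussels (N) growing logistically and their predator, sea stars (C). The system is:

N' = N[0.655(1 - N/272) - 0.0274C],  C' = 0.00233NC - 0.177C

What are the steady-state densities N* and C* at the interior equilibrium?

N* ≈ 76, C* ≈ 17.2

From dC/dt = 0 with C > 0: 0.00233N* = 0.177, so N* = 76.
Substitute into dN/dt = 0: 0.655(1 - 76/272) = 0.0274C*.
The bracket is 0.721, giving C* = 0.472/0.0274 = 17.2.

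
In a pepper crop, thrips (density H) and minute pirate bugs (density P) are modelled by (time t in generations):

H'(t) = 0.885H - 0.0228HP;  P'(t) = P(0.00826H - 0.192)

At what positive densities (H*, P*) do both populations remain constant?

H* ≈ 23.2, P* ≈ 38.8

Set dP/dt = 0 with P > 0: 0.00826H - 0.192 = 0, so H* = 0.192/0.00826 = 23.2.
Set dH/dt = 0 with H > 0: 0.885 - 0.0228P = 0, so P* = 0.885/0.0228 = 38.8.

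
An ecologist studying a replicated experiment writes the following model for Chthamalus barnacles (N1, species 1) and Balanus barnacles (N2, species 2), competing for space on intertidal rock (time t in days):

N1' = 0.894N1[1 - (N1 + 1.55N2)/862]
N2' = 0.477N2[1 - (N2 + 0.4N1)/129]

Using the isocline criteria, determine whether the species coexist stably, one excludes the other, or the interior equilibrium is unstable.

species 1 excludes species 2

Compare the nullcline intercepts: K1/α12 = 862/1.55 = 556 > K2 = 129; K2/α21 = 129/0.4 = 322 < K1 = 862.
Since the inequalities point opposite ways, species 1 can invade but species 2 cannot.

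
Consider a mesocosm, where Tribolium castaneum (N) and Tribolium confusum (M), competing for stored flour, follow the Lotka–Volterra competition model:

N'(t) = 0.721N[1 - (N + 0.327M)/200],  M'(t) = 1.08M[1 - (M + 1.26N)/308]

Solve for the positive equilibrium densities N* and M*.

N* ≈ 169, M* ≈ 95.2

Setting both brackets to zero gives the nullclines N + 0.327M = 200 and 1.26N + M = 308.
Substituting M = 308 - 1.26N into the first: N(1 - 0.327·1.26) = 200 - 0.327·308.
So N* = 99.3/0.588 = 169, and then M* = 308 - 1.26·169 = 95.2.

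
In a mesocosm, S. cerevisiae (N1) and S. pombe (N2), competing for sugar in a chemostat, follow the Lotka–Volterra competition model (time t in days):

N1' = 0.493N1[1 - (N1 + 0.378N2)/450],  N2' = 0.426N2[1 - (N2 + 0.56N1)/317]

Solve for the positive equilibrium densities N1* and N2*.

Setting both brackets to zero gives the nullclines N1 + 0.378N2 = 450 and 0.56N1 + N2 = 317.
Substituting N2 = 317 - 0.56N1 into the first: N1(1 - 0.378·0.56) = 450 - 0.378·317.
So N1* = 330/0.788 = 419, and then N2* = 317 - 0.56·419 = 82.5.

N1* ≈ 419, N2* ≈ 82.5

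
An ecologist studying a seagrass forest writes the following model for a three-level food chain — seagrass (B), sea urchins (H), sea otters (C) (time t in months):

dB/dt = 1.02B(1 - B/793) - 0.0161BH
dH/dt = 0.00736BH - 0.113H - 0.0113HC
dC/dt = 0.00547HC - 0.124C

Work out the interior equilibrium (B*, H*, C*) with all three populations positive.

From dC/dt = 0: 0.00547H* = 0.124, so H* = 22.7.
From dB/dt = 0: 1.02(1 - B*/793) = 0.0161·22.7, giving B* = 793·(1 - 0.358) = 509.
From dH/dt = 0: 0.00736·509 - 0.113 = 0.0113C*, so C* = 3.64/0.0113 = 322.

B* ≈ 509, H* ≈ 22.7, C* ≈ 322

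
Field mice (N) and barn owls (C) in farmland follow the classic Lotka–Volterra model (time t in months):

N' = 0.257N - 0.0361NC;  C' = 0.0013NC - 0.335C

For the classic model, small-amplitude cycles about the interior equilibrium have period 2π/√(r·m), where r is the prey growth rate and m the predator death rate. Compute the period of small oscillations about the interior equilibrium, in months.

Here r = 0.257 and m = 0.335, so r·m = 0.0861.
ω = √0.0861 = 0.293 per month, hence T = 2π/ω ≈ 21.4 months.

T ≈ 21.4 months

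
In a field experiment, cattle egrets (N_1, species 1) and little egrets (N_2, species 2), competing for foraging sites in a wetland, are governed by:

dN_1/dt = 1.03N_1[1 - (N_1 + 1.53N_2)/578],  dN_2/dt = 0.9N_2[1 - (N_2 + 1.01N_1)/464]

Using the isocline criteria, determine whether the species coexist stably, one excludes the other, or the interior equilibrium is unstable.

Compare the nullcline intercepts: K1/α12 = 578/1.53 = 378 < K2 = 464; K2/α21 = 464/1.01 = 459 < K1 = 578.
Since both are reversed, neither can invade when rare; the interior point is a saddle.

unstable coexistence (outcome depends on initial conditions)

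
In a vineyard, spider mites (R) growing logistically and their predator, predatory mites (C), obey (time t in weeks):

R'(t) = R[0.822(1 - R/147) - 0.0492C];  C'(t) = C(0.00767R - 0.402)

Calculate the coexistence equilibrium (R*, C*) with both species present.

From dC/dt = 0 with C > 0: 0.00767R* = 0.402, so R* = 52.4.
Substitute into dR/dt = 0: 0.822(1 - 52.4/147) = 0.0492C*.
The bracket is 0.643, giving C* = 0.529/0.0492 = 10.8.

R* ≈ 52.4, C* ≈ 10.8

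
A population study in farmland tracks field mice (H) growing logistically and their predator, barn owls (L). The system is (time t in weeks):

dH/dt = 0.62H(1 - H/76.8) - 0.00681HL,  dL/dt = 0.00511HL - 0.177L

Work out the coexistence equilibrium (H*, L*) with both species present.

From dL/dt = 0 with L > 0: 0.00511H* = 0.177, so H* = 34.6.
Substitute into dH/dt = 0: 0.62(1 - 34.6/76.8) = 0.00681L*.
The bracket is 0.549, giving L* = 0.34/0.00681 = 50.

H* ≈ 34.6, L* ≈ 50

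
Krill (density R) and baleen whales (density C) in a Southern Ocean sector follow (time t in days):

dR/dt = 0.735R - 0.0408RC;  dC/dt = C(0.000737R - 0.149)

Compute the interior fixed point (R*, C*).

R* ≈ 202, C* ≈ 18

Set dC/dt = 0 with C > 0: 0.000737R - 0.149 = 0, so R* = 0.149/0.000737 = 202.
Set dR/dt = 0 with R > 0: 0.735 - 0.0408C = 0, so C* = 0.735/0.0408 = 18.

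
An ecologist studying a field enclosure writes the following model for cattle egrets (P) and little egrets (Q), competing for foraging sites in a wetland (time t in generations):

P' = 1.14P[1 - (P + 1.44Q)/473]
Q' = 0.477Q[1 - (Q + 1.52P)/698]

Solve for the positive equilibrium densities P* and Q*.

Setting both brackets to zero gives the nullclines P + 1.44Q = 473 and 1.52P + Q = 698.
Substituting Q = 698 - 1.52P into the first: P(1 - 1.44·1.52) = 473 - 1.44·698.
So P* = -532/-1.19 = 448, and then Q* = 698 - 1.52·448 = 17.6.

P* ≈ 448, Q* ≈ 17.6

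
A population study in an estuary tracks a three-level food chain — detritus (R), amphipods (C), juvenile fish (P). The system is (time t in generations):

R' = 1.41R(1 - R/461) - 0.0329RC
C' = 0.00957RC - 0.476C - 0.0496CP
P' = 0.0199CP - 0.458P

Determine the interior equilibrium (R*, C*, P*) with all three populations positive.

From dP/dt = 0: 0.0199C* = 0.458, so C* = 23.
From dR/dt = 0: 1.41(1 - R*/461) = 0.0329·23, giving R* = 461·(1 - 0.537) = 213.
From dC/dt = 0: 0.00957·213 - 0.476 = 0.0496P*, so P* = 1.57/0.0496 = 31.6.

R* ≈ 213, C* ≈ 23, P* ≈ 31.6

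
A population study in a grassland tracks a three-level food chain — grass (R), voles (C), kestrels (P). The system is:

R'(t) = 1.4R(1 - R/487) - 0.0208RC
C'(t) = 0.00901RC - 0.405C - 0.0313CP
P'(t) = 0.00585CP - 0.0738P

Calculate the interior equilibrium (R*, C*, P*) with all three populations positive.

R* ≈ 396, C* ≈ 12.6, P* ≈ 101

From dP/dt = 0: 0.00585C* = 0.0738, so C* = 12.6.
From dR/dt = 0: 1.4(1 - R*/487) = 0.0208·12.6, giving R* = 487·(1 - 0.187) = 396.
From dC/dt = 0: 0.00901·396 - 0.405 = 0.0313P*, so P* = 3.16/0.0313 = 101.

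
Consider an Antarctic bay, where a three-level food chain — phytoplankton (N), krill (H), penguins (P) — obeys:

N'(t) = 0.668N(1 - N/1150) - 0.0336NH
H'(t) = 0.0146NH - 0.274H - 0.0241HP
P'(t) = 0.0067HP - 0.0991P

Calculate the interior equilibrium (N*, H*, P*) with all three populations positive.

N* ≈ 294, H* ≈ 14.8, P* ≈ 167

From dP/dt = 0: 0.0067H* = 0.0991, so H* = 14.8.
From dN/dt = 0: 0.668(1 - N*/1150) = 0.0336·14.8, giving N* = 1150·(1 - 0.744) = 294.
From dH/dt = 0: 0.0146·294 - 0.274 = 0.0241P*, so P* = 4.02/0.0241 = 167.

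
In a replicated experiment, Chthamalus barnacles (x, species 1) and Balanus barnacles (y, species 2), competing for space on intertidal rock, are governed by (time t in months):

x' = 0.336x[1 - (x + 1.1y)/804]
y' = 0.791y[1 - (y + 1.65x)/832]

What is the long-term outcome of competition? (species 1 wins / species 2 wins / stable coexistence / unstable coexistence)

unstable coexistence (outcome depends on initial conditions)

Compare the nullcline intercepts: K1/α12 = 804/1.1 = 731 < K2 = 832; K2/α21 = 832/1.65 = 504 < K1 = 804.
Since both are reversed, neither can invade when rare; the interior point is a saddle.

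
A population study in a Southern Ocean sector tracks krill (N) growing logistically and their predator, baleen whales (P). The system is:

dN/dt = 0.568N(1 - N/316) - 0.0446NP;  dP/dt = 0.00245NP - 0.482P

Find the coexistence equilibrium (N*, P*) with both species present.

From dP/dt = 0 with P > 0: 0.00245N* = 0.482, so N* = 197.
Substitute into dN/dt = 0: 0.568(1 - 197/316) = 0.0446P*.
The bracket is 0.377, giving P* = 0.214/0.0446 = 4.81.

N* ≈ 197, P* ≈ 4.81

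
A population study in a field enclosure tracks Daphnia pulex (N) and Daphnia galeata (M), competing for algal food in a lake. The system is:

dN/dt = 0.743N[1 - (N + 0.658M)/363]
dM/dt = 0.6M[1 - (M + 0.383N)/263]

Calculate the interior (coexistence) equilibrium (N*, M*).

Setting both brackets to zero gives the nullclines N + 0.658M = 363 and 0.383N + M = 263.
Substituting M = 263 - 0.383N into the first: N(1 - 0.658·0.383) = 363 - 0.658·263.
So N* = 190/0.748 = 254, and then M* = 263 - 0.383·254 = 166.

N* ≈ 254, M* ≈ 166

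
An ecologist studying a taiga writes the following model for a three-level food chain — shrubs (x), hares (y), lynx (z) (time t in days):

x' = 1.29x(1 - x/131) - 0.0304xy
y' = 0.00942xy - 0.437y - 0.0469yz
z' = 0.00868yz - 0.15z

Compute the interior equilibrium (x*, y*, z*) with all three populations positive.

From dz/dt = 0: 0.00868y* = 0.15, so y* = 17.3.
From dx/dt = 0: 1.29(1 - x*/131) = 0.0304·17.3, giving x* = 131·(1 - 0.407) = 77.7.
From dy/dt = 0: 0.00942·77.7 - 0.437 = 0.0469z*, so z* = 0.294/0.0469 = 6.28.

x* ≈ 77.7, y* ≈ 17.3, z* ≈ 6.28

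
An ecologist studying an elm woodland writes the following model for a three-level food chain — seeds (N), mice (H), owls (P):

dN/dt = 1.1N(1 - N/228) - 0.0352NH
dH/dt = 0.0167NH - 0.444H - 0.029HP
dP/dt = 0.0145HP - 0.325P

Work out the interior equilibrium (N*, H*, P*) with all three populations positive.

N* ≈ 64.5, H* ≈ 22.4, P* ≈ 21.8

From dP/dt = 0: 0.0145H* = 0.325, so H* = 22.4.
From dN/dt = 0: 1.1(1 - N*/228) = 0.0352·22.4, giving N* = 228·(1 - 0.717) = 64.5.
From dH/dt = 0: 0.0167·64.5 - 0.444 = 0.029P*, so P* = 0.633/0.029 = 21.8.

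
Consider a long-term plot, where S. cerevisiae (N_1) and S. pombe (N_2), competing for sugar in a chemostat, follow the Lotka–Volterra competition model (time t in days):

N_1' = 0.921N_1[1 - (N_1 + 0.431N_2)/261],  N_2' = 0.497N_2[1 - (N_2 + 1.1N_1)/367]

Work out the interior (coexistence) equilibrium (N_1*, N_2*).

N_1* ≈ 196, N_2* ≈ 152

Setting both brackets to zero gives the nullclines N_1 + 0.431N_2 = 261 and 1.1N_1 + N_2 = 367.
Substituting N_2 = 367 - 1.1N_1 into the first: N_1(1 - 0.431·1.1) = 261 - 0.431·367.
So N_1* = 103/0.526 = 196, and then N_2* = 367 - 1.1·196 = 152.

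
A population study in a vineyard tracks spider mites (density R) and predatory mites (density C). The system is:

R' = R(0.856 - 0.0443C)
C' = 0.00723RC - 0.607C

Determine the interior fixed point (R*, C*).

R* ≈ 84, C* ≈ 19.3

Set dC/dt = 0 with C > 0: 0.00723R - 0.607 = 0, so R* = 0.607/0.00723 = 84.
Set dR/dt = 0 with R > 0: 0.856 - 0.0443C = 0, so C* = 0.856/0.0443 = 19.3.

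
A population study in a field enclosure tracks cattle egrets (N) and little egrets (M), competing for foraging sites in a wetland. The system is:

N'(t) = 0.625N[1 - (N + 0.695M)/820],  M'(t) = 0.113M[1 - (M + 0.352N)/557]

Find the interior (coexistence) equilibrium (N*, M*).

Setting both brackets to zero gives the nullclines N + 0.695M = 820 and 0.352N + M = 557.
Substituting M = 557 - 0.352N into the first: N(1 - 0.695·0.352) = 820 - 0.695·557.
So N* = 433/0.755 = 573, and then M* = 557 - 0.352·573 = 355.

N* ≈ 573, M* ≈ 355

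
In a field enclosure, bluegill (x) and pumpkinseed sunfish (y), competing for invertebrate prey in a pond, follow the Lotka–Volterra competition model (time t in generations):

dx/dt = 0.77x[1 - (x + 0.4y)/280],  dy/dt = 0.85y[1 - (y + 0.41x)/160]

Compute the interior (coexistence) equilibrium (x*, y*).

x* ≈ 258, y* ≈ 54.1

Setting both brackets to zero gives the nullclines x + 0.4y = 280 and 0.41x + y = 160.
Substituting y = 160 - 0.41x into the first: x(1 - 0.4·0.41) = 280 - 0.4·160.
So x* = 216/0.836 = 258, and then y* = 160 - 0.41·258 = 54.1.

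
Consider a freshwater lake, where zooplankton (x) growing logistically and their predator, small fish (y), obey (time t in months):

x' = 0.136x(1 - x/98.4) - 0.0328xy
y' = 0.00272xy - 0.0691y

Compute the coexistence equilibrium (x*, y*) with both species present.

x* ≈ 25.4, y* ≈ 3.08

From dy/dt = 0 with y > 0: 0.00272x* = 0.0691, so x* = 25.4.
Substitute into dx/dt = 0: 0.136(1 - 25.4/98.4) = 0.0328y*.
The bracket is 0.742, giving y* = 0.101/0.0328 = 3.08.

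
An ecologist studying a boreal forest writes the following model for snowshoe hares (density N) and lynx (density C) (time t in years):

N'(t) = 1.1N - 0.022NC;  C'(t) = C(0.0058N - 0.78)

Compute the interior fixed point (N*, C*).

Set dC/dt = 0 with C > 0: 0.0058N - 0.78 = 0, so N* = 0.78/0.0058 = 134.
Set dN/dt = 0 with N > 0: 1.1 - 0.022C = 0, so C* = 1.1/0.022 = 50.

N* ≈ 134, C* ≈ 50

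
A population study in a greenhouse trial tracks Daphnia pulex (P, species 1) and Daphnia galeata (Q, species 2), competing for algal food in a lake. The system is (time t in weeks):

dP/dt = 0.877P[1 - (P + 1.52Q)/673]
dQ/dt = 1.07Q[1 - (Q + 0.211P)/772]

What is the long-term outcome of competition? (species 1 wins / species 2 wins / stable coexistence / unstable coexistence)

Compare the nullcline intercepts: K1/α12 = 673/1.52 = 443 < K2 = 772; K2/α21 = 772/0.211 = 3660 > K1 = 673.
Since the inequalities point opposite ways, species 2 can invade but species 1 cannot.

species 2 excludes species 1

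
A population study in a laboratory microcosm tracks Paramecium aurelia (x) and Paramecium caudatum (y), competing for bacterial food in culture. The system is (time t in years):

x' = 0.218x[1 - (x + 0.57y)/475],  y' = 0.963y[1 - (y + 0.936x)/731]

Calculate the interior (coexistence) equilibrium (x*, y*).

Setting both brackets to zero gives the nullclines x + 0.57y = 475 and 0.936x + y = 731.
Substituting y = 731 - 0.936x into the first: x(1 - 0.57·0.936) = 475 - 0.57·731.
So x* = 58.3/0.466 = 125, and then y* = 731 - 0.936·125 = 614.

x* ≈ 125, y* ≈ 614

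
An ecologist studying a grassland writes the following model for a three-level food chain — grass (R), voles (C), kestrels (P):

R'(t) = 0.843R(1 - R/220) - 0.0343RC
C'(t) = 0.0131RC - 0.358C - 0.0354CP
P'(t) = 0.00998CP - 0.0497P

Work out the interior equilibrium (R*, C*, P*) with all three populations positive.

From dP/dt = 0: 0.00998C* = 0.0497, so C* = 4.98.
From dR/dt = 0: 0.843(1 - R*/220) = 0.0343·4.98, giving R* = 220·(1 - 0.203) = 175.
From dC/dt = 0: 0.0131·175 - 0.358 = 0.0354P*, so P* = 1.94/0.0354 = 54.8.

R* ≈ 175, C* ≈ 4.98, P* ≈ 54.8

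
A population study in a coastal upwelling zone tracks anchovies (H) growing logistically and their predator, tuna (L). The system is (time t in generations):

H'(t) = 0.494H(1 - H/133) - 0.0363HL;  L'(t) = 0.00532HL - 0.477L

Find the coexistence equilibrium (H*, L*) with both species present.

H* ≈ 89.7, L* ≈ 4.43

From dL/dt = 0 with L > 0: 0.00532H* = 0.477, so H* = 89.7.
Substitute into dH/dt = 0: 0.494(1 - 89.7/133) = 0.0363L*.
The bracket is 0.326, giving L* = 0.161/0.0363 = 4.43.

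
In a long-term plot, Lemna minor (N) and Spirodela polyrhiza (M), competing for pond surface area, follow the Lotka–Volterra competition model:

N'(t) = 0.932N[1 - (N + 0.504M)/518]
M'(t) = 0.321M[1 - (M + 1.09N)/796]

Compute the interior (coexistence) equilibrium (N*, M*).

Setting both brackets to zero gives the nullclines N + 0.504M = 518 and 1.09N + M = 796.
Substituting M = 796 - 1.09N into the first: N(1 - 0.504·1.09) = 518 - 0.504·796.
So N* = 117/0.451 = 259, and then M* = 796 - 1.09·259 = 513.

N* ≈ 259, M* ≈ 513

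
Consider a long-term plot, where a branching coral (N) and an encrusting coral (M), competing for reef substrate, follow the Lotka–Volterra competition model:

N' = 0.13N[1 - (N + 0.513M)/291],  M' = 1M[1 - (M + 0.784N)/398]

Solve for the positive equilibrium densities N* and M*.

N* ≈ 145, M* ≈ 284

Setting both brackets to zero gives the nullclines N + 0.513M = 291 and 0.784N + M = 398.
Substituting M = 398 - 0.784N into the first: N(1 - 0.513·0.784) = 291 - 0.513·398.
So N* = 86.8/0.598 = 145, and then M* = 398 - 0.784·145 = 284.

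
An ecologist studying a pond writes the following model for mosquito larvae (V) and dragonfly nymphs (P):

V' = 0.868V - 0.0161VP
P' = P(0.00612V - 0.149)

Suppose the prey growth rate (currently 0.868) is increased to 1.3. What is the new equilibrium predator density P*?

At the interior fixed point, setting dV/dt = 0 with V > 0 fixes P* = (prey growth rate)/(VP coefficient) — independent of the other coefficients.
With the change, P* = 1.3/0.0161 = 80.7; it rises from 53.9.

P* ≈ 80.7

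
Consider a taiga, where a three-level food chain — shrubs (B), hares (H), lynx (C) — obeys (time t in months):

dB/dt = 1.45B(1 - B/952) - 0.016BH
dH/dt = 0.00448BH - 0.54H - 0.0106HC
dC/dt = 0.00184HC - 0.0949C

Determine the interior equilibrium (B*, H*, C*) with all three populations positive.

From dC/dt = 0: 0.00184H* = 0.0949, so H* = 51.6.
From dB/dt = 0: 1.45(1 - B*/952) = 0.016·51.6, giving B* = 952·(1 - 0.569) = 410.
From dH/dt = 0: 0.00448·410 - 0.54 = 0.0106C*, so C* = 1.3/0.0106 = 122.

B* ≈ 410, H* ≈ 51.6, C* ≈ 122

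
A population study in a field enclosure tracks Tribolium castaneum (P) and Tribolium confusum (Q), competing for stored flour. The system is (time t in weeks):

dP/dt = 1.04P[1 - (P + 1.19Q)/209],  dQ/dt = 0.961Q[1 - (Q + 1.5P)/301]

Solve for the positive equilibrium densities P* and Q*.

Setting both brackets to zero gives the nullclines P + 1.19Q = 209 and 1.5P + Q = 301.
Substituting Q = 301 - 1.5P into the first: P(1 - 1.19·1.5) = 209 - 1.19·301.
So P* = -149/-0.785 = 190, and then Q* = 301 - 1.5·190 = 15.9.

P* ≈ 190, Q* ≈ 15.9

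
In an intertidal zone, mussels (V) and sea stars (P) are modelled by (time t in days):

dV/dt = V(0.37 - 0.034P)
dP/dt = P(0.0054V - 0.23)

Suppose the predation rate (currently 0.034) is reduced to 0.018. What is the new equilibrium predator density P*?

P* ≈ 20.6

At the interior fixed point, setting dV/dt = 0 with V > 0 fixes P* = (prey growth rate)/(VP coefficient) — independent of the other coefficients.
With the change, P* = 0.37/0.018 = 20.6; it rises from 10.9.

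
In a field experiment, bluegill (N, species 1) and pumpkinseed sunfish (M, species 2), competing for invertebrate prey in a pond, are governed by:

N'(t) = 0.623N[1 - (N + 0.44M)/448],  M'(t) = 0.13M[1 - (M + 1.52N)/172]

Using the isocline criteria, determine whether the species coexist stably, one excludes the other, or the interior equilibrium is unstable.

Compare the nullcline intercepts: K1/α12 = 448/0.44 = 1020 > K2 = 172; K2/α21 = 172/1.52 = 113 < K1 = 448.
Since the inequalities point opposite ways, species 1 can invade but species 2 cannot.

species 1 excludes species 2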